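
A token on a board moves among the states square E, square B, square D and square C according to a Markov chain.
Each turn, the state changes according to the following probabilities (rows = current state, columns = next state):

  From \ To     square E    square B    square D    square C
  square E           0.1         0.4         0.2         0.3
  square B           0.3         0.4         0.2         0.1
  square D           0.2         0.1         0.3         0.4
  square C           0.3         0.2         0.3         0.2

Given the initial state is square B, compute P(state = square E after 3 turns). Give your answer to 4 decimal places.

0.2330

Propagate the distribution vector 3 turns from square B.
After 0 turns: (0.0000, 1.0000, 0.0000, 0.0000)
After 1 turn: (0.3000, 0.4000, 0.2000, 0.1000)
After 2 turns: (0.2200, 0.3200, 0.2300, 0.2300)
After 3 turns: (0.2330, 0.2850, 0.2460, 0.2360)
P(in square E after 3 turns) = 0.2330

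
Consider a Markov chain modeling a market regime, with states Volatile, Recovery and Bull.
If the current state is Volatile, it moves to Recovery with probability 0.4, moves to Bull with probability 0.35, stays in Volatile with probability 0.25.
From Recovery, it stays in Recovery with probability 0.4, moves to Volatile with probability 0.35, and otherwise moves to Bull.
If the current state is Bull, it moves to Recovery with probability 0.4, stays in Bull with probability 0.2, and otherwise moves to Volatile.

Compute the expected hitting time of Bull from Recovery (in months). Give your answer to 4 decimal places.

3.5484

Let t(s) be the expected number of months to first reach Bull from state s, with t(Bull) = 0. Conditioning on the first month:
t(Volatile) = 1 + 0.25·t(Volatile) + 0.4·t(Recovery)
t(Recovery) = 1 + 0.35·t(Volatile) + 0.4·t(Recovery)
Solving: t(Volatile) = 3.2258, t(Recovery) = 3.5484.
Expected months from Recovery to Bull: 3.5484.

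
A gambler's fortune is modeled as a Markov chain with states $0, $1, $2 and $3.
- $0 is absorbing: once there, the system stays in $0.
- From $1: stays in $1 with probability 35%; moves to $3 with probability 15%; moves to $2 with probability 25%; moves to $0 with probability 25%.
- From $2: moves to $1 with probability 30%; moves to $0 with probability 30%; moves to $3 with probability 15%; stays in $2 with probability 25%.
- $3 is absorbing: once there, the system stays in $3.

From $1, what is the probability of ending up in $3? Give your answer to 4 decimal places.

0.3636

Let h(s) be the probability of absorption at $3 starting from transient state s. Then h($3) = 1 and h($0) = 0. By first-step analysis:
h($1) = 0.25·0 + 0.35·h($1) + 0.25·h($2) + 0.15·1
h($2) = 0.3·0 + 0.3·h($1) + 0.25·h($2) + 0.15·1
Solving: h($1) = 0.3636, h($2) = 0.3455.
Starting from $1, the probability is 0.3636.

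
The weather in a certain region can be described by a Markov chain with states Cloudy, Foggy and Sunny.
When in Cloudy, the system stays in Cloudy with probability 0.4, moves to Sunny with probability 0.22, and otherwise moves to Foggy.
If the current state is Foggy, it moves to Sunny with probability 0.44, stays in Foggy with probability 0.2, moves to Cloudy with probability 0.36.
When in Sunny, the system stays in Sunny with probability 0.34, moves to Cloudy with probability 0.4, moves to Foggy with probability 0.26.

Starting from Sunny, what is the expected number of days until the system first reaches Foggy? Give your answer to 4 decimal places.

3.2468

Let t(s) be the expected number of days to first reach Foggy from state s, with t(Foggy) = 0. Conditioning on the first day:
t(Cloudy) = 1 + 0.4·t(Cloudy) + 0.22·t(Sunny)
t(Sunny) = 1 + 0.4·t(Cloudy) + 0.34·t(Sunny)
Solving: t(Cloudy) = 2.8571, t(Sunny) = 3.2468.
Expected days from Sunny to Foggy: 3.2468.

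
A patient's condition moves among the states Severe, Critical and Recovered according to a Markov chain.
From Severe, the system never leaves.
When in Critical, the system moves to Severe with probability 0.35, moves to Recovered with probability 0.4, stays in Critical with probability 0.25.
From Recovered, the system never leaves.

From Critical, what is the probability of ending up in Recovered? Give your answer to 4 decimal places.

Let h(s) be the probability of absorption at Recovered starting from transient state s. Then h(Recovered) = 1 and h(Severe) = 0. By first-step analysis:
h(Critical) = 0.35·0 + 0.25·h(Critical) + 0.4·1
Solving: h(Critical) = 0.5333.
Starting from Critical, the probability is 0.5333.

0.5333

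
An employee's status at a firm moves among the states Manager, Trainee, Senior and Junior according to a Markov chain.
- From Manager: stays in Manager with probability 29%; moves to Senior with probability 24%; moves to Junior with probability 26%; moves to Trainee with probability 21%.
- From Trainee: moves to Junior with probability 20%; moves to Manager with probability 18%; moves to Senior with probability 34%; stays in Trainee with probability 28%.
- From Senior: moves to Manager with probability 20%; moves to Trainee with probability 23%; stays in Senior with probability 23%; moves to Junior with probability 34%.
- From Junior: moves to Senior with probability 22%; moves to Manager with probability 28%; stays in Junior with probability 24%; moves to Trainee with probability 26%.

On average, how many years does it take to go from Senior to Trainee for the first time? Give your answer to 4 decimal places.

4.2766

Let t(s) be the expected number of years to first reach Trainee from state s, with t(Trainee) = 0. Conditioning on the first year:
t(Manager) = 1 + 0.29·t(Manager) + 0.24·t(Senior) + 0.26·t(Junior)
t(Senior) = 1 + 0.2·t(Manager) + 0.23·t(Senior) + 0.34·t(Junior)
t(Junior) = 1 + 0.28·t(Manager) + 0.22·t(Senior) + 0.24·t(Junior)
Solving: t(Manager) = 4.3802, t(Senior) = 4.2766, t(Junior) = 4.1675.
Expected years from Senior to Trainee: 4.2766.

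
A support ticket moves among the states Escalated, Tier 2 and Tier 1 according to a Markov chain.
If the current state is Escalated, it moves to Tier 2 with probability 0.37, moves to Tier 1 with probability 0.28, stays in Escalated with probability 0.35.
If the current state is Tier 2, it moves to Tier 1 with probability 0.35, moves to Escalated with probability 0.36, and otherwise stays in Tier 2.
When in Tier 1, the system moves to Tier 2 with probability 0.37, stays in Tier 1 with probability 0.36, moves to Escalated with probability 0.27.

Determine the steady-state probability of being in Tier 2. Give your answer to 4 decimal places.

Let the stationary distribution be π with π = πP and π_1 + π_2 + π_3 = 1.
π_1 = 0.35·π_1 + 0.36·π_2 + 0.27·π_3
π_2 = 0.37·π_1 + 0.29·π_2 + 0.37·π_3
Solving with the normalization constraint gives π = (0.3270, 0.3426, 0.3304).
So the stationary probability of Tier 2 is 0.3426.

0.3426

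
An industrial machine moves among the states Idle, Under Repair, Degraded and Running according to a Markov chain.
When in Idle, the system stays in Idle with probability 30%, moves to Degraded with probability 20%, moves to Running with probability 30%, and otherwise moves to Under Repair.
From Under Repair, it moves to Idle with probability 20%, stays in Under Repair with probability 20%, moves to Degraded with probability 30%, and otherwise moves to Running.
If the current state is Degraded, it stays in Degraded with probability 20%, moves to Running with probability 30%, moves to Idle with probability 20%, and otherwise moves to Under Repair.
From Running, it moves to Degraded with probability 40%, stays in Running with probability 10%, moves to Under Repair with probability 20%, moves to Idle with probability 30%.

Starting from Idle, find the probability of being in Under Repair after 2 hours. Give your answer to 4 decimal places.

Propagate the distribution vector 2 hours from Idle.
After 0 hours: (1.0000, 0.0000, 0.0000, 0.0000)
After 1 hour: (0.3000, 0.2000, 0.2000, 0.3000)
After 2 hours: (0.2600, 0.2200, 0.2800, 0.2400)
P(in Under Repair after 2 hours) = 0.2200

0.2200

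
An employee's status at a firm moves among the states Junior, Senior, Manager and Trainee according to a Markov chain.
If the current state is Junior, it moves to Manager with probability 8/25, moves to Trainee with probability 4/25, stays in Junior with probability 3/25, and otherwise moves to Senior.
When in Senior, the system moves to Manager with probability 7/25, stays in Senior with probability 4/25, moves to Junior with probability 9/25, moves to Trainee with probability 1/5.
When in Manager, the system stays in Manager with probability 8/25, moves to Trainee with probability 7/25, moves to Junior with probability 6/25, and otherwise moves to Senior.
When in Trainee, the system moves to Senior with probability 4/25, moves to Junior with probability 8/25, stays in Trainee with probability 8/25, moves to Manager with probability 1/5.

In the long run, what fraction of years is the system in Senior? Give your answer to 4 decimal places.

Let the stationary distribution be π with π = πP and π_1 + π_2 + π_3 + π_4 = 1.
π_1 = 0.12·π_1 + 0.36·π_2 + 0.24·π_3 + 0.32·π_4
π_2 = 0.4·π_1 + 0.16·π_2 + 0.16·π_3 + 0.16·π_4
π_3 = 0.32·π_1 + 0.28·π_2 + 0.32·π_3 + 0.2·π_4
Solving with the normalization constraint gives π = (0.2552, 0.2213, 0.2822, 0.2413).
So the stationary probability of Senior is 0.2213.

0.2213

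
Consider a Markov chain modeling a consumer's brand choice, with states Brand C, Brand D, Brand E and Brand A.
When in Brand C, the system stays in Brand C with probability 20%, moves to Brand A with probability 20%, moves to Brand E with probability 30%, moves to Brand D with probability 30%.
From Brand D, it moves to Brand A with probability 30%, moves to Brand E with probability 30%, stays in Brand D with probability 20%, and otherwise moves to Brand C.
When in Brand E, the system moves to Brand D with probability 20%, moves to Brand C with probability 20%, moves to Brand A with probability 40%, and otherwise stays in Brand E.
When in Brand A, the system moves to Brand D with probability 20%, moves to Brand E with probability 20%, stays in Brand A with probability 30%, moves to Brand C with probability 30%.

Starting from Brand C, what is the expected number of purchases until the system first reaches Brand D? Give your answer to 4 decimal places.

Let t(s) be the expected number of purchases to first reach Brand D from state s, with t(Brand D) = 0. Conditioning on the first purchase:
t(Brand C) = 1 + 0.2·t(Brand C) + 0.3·t(Brand E) + 0.2·t(Brand A)
t(Brand E) = 1 + 0.2·t(Brand C) + 0.2·t(Brand E) + 0.4·t(Brand A)
t(Brand A) = 1 + 0.3·t(Brand C) + 0.2·t(Brand E) + 0.3·t(Brand A)
Solving: t(Brand C) = 4.0400, t(Brand E) = 4.4800, t(Brand A) = 4.4400.
Expected purchases from Brand C to Brand D: 4.0400.

4.0400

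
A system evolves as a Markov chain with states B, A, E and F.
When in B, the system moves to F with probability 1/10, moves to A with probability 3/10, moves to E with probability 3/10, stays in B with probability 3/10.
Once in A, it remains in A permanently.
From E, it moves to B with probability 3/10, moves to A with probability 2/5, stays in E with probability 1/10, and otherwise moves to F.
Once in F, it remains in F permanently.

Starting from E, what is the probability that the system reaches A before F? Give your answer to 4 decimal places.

Let h(s) be the probability of absorption at A starting from transient state s. Then h(A) = 1 and h(F) = 0. By first-step analysis:
h(B) = 0.3·h(B) + 0.3·1 + 0.3·h(E) + 0.1·0
h(E) = 0.3·h(B) + 0.4·1 + 0.1·h(E) + 0.2·0
Solving: h(B) = 0.7222, h(E) = 0.6852.
Starting from E, the probability is 0.6852.

0.6852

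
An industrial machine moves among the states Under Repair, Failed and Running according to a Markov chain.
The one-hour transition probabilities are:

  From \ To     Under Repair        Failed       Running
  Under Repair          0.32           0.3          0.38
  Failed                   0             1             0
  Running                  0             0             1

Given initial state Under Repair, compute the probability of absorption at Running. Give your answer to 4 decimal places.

0.5588

Let h(s) be the probability of absorption at Running starting from transient state s. Then h(Running) = 1 and h(Failed) = 0. By first-step analysis:
h(Under Repair) = 0.32·h(Under Repair) + 0.3·0 + 0.38·1
Solving: h(Under Repair) = 0.5588.
Starting from Under Repair, the probability is 0.5588.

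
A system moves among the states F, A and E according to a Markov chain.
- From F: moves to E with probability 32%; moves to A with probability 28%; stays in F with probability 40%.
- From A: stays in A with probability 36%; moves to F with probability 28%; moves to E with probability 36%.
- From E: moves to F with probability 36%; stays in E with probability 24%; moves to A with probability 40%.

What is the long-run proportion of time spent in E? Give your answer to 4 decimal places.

Let the stationary distribution be π with π = πP and π_1 + π_2 + π_3 = 1.
π_1 = 0.4·π_1 + 0.28·π_2 + 0.36·π_3
π_2 = 0.28·π_1 + 0.36·π_2 + 0.4·π_3
Solving with the normalization constraint gives π = (0.3463, 0.3447, 0.3091).
So the stationary probability of E is 0.3091.

0.3091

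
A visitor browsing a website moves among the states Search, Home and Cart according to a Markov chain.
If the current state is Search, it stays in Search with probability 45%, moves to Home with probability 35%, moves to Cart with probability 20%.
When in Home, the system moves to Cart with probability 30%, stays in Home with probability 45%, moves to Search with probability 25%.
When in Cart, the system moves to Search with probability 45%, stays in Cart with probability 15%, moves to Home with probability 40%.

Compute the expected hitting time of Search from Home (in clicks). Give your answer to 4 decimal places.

Let t(s) be the expected number of clicks to first reach Search from state s, with t(Search) = 0. Conditioning on the first click:
t(Home) = 1 + 0.45·t(Home) + 0.3·t(Cart)
t(Cart) = 1 + 0.4·t(Home) + 0.15·t(Cart)
Solving: t(Home) = 3.3094, t(Cart) = 2.7338.
Expected clicks from Home to Search: 3.3094.

3.3094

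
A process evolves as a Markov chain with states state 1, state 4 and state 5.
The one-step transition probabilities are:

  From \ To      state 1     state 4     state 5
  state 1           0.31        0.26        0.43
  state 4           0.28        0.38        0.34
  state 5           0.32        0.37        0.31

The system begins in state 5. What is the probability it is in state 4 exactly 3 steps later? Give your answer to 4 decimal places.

0.3402

Propagate the distribution vector 3 steps from state 5.
After 0 steps: (0.0000, 0.0000, 1.0000)
After 1 step: (0.3200, 0.3700, 0.3100)
After 2 steps: (0.3020, 0.3385, 0.3595)
After 3 steps: (0.3034, 0.3402, 0.3564)
P(in state 4 after 3 steps) = 0.3402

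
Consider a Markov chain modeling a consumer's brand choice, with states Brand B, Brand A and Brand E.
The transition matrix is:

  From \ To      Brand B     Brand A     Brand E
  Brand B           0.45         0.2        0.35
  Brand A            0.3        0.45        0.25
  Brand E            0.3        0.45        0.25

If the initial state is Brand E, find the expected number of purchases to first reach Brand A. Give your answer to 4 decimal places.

Let t(s) be the expected number of purchases to first reach Brand A from state s, with t(Brand A) = 0. Conditioning on the first purchase:
t(Brand B) = 1 + 0.45·t(Brand B) + 0.35·t(Brand E)
t(Brand E) = 1 + 0.3·t(Brand B) + 0.25·t(Brand E)
Solving: t(Brand B) = 3.5772, t(Brand E) = 2.7642.
Expected purchases from Brand E to Brand A: 2.7642.

2.7642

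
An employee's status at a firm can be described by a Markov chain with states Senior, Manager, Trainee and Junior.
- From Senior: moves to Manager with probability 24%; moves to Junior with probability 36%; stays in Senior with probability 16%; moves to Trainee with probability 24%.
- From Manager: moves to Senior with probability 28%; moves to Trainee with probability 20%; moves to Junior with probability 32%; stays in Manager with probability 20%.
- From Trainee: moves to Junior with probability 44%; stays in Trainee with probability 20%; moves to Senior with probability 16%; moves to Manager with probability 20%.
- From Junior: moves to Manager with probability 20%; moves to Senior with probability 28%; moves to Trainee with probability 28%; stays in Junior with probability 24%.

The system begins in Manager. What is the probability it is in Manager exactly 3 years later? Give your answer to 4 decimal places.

Propagate the distribution vector 3 years from Manager.
After 0 years: (0.0000, 1.0000, 0.0000, 0.0000)
After 1 year: (0.2800, 0.2000, 0.2000, 0.3200)
After 2 years: (0.2224, 0.2112, 0.2368, 0.3296)
After 3 years: (0.2249, 0.2089, 0.2353, 0.3309)
P(in Manager after 3 years) = 0.2089

0.2089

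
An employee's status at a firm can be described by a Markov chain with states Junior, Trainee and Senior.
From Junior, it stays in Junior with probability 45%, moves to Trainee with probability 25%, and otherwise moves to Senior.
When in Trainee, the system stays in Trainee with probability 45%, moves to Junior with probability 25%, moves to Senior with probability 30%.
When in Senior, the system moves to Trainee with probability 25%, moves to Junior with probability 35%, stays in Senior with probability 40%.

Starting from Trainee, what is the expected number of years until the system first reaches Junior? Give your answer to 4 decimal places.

Let t(s) be the expected number of years to first reach Junior from state s, with t(Junior) = 0. Conditioning on the first year:
t(Trainee) = 1 + 0.45·t(Trainee) + 0.3·t(Senior)
t(Senior) = 1 + 0.25·t(Trainee) + 0.4·t(Senior)
Solving: t(Trainee) = 3.5294, t(Senior) = 3.1373.
Expected years from Trainee to Junior: 3.5294.

3.5294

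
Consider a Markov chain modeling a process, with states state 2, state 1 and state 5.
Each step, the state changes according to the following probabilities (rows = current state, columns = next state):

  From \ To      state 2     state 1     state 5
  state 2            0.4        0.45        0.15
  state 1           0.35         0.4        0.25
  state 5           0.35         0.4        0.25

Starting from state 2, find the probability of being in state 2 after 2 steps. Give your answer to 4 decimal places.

Sum over the intermediate state after 1 step:
P = P(state 2→state 2)·P(state 2→state 2) + P(state 2→state 1)·P(state 1→state 2) + P(state 2→state 5)·P(state 5→state 2)
  = 0.4×0.4 + 0.45×0.35 + 0.15×0.35
  = 0.1600 + 0.1575 + 0.0525 = 0.3700

0.3700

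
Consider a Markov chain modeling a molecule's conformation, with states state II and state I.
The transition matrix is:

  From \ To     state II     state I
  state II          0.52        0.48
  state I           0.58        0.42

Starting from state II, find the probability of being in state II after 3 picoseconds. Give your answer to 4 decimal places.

Propagate the distribution vector 3 picoseconds from state II.
After 0 picoseconds: (1.0000, 0.0000)
After 1 picosecond: (0.5200, 0.4800)
After 2 picoseconds: (0.5488, 0.4512)
After 3 picoseconds: (0.5471, 0.4529)
P(in state II after 3 picoseconds) = 0.5471

0.5471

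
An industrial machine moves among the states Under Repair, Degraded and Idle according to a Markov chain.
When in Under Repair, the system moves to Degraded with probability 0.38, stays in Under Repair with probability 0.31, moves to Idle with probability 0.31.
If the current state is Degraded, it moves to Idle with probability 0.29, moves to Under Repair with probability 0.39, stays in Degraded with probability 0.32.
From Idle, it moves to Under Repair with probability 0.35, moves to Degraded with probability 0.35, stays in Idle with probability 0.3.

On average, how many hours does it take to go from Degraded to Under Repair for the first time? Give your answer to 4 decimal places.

2.6435

Let t(s) be the expected number of hours to first reach Under Repair from state s, with t(Under Repair) = 0. Conditioning on the first hour:
t(Degraded) = 1 + 0.32·t(Degraded) + 0.29·t(Idle)
t(Idle) = 1 + 0.35·t(Degraded) + 0.3·t(Idle)
Solving: t(Degraded) = 2.6435, t(Idle) = 2.7503.
Expected hours from Degraded to Under Repair: 2.6435.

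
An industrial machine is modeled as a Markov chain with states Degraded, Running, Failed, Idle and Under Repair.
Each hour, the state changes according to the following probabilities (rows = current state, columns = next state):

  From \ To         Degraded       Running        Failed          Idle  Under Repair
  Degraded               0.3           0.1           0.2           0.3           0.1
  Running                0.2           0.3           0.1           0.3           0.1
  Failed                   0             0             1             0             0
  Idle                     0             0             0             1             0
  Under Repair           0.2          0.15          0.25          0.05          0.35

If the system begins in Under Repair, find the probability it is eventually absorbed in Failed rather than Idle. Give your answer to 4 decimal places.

Let h(s) be the probability of absorption at Failed starting from transient state s. Then h(Failed) = 1 and h(Idle) = 0. By first-step analysis:
h(Degraded) = 0.3·h(Degraded) + 0.1·h(Running) + 0.2·1 + 0.3·0 + 0.1·h(Under Repair)
h(Running) = 0.2·h(Degraded) + 0.3·h(Running) + 0.1·1 + 0.3·0 + 0.1·h(Under Repair)
h(Under Repair) = 0.2·h(Degraded) + 0.15·h(Running) + 0.25·1 + 0.05·0 + 0.35·h(Under Repair)
Solving: h(Degraded) = 0.4203, h(Running) = 0.3478, h(Under Repair) = 0.5942.
Starting from Under Repair, the probability is 0.5942.

0.5942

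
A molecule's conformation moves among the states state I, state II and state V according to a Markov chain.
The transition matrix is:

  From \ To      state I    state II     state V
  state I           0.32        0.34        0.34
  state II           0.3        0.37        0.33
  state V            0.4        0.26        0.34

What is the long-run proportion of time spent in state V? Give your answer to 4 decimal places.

Let the stationary distribution be π with π = πP and π_1 + π_2 + π_3 = 1.
π_1 = 0.32·π_1 + 0.3·π_2 + 0.4·π_3
π_2 = 0.34·π_1 + 0.37·π_2 + 0.26·π_3
Solving with the normalization constraint gives π = (0.3405, 0.3227, 0.3368).
So the stationary probability of state V is 0.3368.

0.3368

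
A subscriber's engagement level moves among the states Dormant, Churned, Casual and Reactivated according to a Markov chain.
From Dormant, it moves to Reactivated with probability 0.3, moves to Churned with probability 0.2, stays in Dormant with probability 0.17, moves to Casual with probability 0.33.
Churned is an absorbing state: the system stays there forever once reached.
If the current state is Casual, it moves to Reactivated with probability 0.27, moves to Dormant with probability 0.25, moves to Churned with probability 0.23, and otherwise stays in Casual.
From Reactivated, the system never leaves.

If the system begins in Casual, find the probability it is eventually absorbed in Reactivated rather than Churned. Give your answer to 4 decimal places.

0.5539

Let h(s) be the probability of absorption at Reactivated starting from transient state s. Then h(Reactivated) = 1 and h(Churned) = 0. By first-step analysis:
h(Dormant) = 0.17·h(Dormant) + 0.2·0 + 0.33·h(Casual) + 0.3·1
h(Casual) = 0.25·h(Dormant) + 0.23·0 + 0.25·h(Casual) + 0.27·1
Solving: h(Dormant) = 0.5817, h(Casual) = 0.5539.
Starting from Casual, the probability is 0.5539.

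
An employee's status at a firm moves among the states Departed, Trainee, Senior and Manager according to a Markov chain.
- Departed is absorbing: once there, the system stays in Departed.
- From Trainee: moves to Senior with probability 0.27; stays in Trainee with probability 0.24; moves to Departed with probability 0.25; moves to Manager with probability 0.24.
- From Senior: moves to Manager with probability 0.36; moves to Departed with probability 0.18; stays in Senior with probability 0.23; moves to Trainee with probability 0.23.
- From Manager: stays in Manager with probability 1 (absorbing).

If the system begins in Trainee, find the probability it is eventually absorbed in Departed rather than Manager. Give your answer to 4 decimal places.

0.4609

Let h(s) be the probability of absorption at Departed starting from transient state s. Then h(Departed) = 1 and h(Manager) = 0. By first-step analysis:
h(Trainee) = 0.25·1 + 0.24·h(Trainee) + 0.27·h(Senior) + 0.24·0
h(Senior) = 0.18·1 + 0.23·h(Trainee) + 0.23·h(Senior) + 0.36·0
Solving: h(Trainee) = 0.4609, h(Senior) = 0.3714.
Starting from Trainee, the probability is 0.4609.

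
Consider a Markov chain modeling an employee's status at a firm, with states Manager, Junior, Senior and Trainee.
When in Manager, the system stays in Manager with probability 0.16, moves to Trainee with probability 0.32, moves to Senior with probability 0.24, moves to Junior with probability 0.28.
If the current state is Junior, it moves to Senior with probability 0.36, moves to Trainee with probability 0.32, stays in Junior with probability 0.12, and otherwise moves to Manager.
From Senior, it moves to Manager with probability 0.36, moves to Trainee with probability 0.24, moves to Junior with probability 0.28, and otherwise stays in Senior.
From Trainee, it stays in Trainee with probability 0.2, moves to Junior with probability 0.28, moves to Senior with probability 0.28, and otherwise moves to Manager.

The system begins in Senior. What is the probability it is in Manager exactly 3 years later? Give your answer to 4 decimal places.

Propagate the distribution vector 3 years from Senior.
After 0 years: (0.0000, 0.0000, 1.0000, 0.0000)
After 1 year: (0.3600, 0.2800, 0.1200, 0.2400)
After 2 years: (0.2144, 0.2352, 0.2688, 0.2816)
After 3 years: (0.2457, 0.2424, 0.2472, 0.2647)
P(in Manager after 3 years) = 0.2457

0.2457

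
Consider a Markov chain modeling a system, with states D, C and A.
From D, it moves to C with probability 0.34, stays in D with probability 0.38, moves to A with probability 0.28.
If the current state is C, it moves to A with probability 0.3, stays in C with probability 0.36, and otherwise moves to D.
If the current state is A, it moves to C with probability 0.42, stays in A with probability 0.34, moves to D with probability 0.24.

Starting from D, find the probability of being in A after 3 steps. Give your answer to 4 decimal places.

Propagate the distribution vector 3 steps from D.
After 0 steps: (1.0000, 0.0000, 0.0000)
After 1 step: (0.3800, 0.3400, 0.2800)
After 2 steps: (0.3272, 0.3692, 0.3036)
After 3 steps: (0.3227, 0.3717, 0.3056)
P(in A after 3 steps) = 0.3056

0.3056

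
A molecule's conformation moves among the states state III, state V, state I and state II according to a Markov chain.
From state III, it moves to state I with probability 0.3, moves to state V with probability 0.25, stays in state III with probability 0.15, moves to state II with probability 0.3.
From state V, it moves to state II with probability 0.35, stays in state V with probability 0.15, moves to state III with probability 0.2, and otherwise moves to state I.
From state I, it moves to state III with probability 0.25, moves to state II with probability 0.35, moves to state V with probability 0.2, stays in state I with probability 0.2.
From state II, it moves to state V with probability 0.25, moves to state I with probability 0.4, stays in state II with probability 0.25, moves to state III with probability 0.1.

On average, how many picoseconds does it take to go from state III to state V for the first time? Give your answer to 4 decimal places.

Let t(s) be the expected number of picoseconds to first reach state V from state s, with t(state V) = 0. Conditioning on the first picosecond:
t(state III) = 1 + 0.15·t(state III) + 0.3·t(state I) + 0.3·t(state II)
t(state I) = 1 + 0.25·t(state III) + 0.2·t(state I) + 0.35·t(state II)
t(state II) = 1 + 0.1·t(state III) + 0.4·t(state I) + 0.25·t(state II)
Solving: t(state III) = 4.2553, t(state I) = 4.4496, t(state II) = 4.2738.
Expected picoseconds from state III to state V: 4.2553.

4.2553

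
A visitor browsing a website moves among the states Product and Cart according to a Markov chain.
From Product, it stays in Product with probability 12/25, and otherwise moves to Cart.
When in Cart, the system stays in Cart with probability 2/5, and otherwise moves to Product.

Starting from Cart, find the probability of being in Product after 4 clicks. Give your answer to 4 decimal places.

Propagate the distribution vector 4 clicks from Cart.
After 0 clicks: (0.0000, 1.0000)
After 1 click: (0.6000, 0.4000)
After 2 clicks: (0.5280, 0.4720)
After 3 clicks: (0.5366, 0.4634)
After 4 clicks: (0.5356, 0.4644)
P(in Product after 4 clicks) = 0.5356

0.5356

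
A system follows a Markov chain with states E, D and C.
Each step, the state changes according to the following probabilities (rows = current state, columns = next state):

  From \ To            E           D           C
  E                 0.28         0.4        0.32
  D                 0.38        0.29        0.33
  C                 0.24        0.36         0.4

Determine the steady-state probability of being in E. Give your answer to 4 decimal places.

Let the stationary distribution be π with π = πP and π_1 + π_2 + π_3 = 1.
π_1 = 0.28·π_1 + 0.38·π_2 + 0.24·π_3
π_2 = 0.4·π_1 + 0.29·π_2 + 0.36·π_3
Solving with the normalization constraint gives π = (0.3007, 0.3477, 0.3516).
So the stationary probability of E is 0.3007.

0.3007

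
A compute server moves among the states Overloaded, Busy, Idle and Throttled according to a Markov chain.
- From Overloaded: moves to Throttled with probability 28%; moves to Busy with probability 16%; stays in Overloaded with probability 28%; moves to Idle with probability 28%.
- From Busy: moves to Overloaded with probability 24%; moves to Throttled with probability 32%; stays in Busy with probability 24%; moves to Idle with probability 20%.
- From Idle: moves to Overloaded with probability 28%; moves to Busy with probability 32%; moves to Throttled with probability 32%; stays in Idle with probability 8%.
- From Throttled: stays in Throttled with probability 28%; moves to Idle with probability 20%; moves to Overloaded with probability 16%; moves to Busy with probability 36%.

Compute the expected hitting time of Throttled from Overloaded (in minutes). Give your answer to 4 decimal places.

3.3642

Let t(s) be the expected number of minutes to first reach Throttled from state s, with t(Throttled) = 0. Conditioning on the first minute:
t(Overloaded) = 1 + 0.28·t(Overloaded) + 0.16·t(Busy) + 0.28·t(Idle)
t(Busy) = 1 + 0.24·t(Overloaded) + 0.24·t(Busy) + 0.2·t(Idle)
t(Idle) = 1 + 0.28·t(Overloaded) + 0.32·t(Busy) + 0.08·t(Idle)
Solving: t(Overloaded) = 3.3642, t(Busy) = 3.2292, t(Idle) = 3.2340.
Expected minutes from Overloaded to Throttled: 3.3642.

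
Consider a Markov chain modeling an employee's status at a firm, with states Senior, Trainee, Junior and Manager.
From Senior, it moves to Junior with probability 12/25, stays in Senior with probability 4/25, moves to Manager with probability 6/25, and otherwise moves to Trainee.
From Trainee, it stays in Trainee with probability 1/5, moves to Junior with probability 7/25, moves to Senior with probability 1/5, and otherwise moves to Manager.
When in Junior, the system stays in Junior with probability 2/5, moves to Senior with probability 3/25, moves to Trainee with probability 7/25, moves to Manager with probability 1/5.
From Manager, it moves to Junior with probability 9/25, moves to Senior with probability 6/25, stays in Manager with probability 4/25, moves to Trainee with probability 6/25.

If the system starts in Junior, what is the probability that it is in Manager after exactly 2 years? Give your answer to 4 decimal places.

Propagate the distribution vector 2 years from Junior.
After 0 years: (0.0000, 0.0000, 1.0000, 0.0000)
After 1 year: (0.1200, 0.2800, 0.4000, 0.2000)
After 2 years: (0.1712, 0.2304, 0.3680, 0.2304)
P(in Manager after 2 years) = 0.2304

0.2304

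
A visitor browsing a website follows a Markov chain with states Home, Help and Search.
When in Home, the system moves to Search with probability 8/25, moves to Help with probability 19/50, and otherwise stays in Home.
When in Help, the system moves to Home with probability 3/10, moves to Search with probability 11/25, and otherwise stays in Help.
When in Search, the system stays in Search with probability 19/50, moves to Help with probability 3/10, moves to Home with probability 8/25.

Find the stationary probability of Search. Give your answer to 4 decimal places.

0.3803

Let the stationary distribution be π with π = πP and π_1 + π_2 + π_3 = 1.
π_1 = 0.3·π_1 + 0.3·π_2 + 0.32·π_3
π_2 = 0.38·π_1 + 0.26·π_2 + 0.3·π_3
Solving with the normalization constraint gives π = (0.3076, 0.3121, 0.3803).
So the stationary probability of Search is 0.3803.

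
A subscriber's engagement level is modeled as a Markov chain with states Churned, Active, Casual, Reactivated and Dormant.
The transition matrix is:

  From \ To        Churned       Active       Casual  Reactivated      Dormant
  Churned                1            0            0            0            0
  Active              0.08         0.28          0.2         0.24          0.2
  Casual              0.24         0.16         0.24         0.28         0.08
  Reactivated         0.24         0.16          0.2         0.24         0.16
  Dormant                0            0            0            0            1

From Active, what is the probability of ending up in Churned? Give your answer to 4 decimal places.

0.4811

Let h(s) be the probability of absorption at Churned starting from transient state s. Then h(Churned) = 1 and h(Dormant) = 0. By first-step analysis:
h(Active) = 0.08·1 + 0.28·h(Active) + 0.2·h(Casual) + 0.24·h(Reactivated) + 0.2·0
h(Casual) = 0.24·1 + 0.16·h(Active) + 0.24·h(Casual) + 0.28·h(Reactivated) + 0.08·0
h(Reactivated) = 0.24·1 + 0.16·h(Active) + 0.2·h(Casual) + 0.24·h(Reactivated) + 0.16·0
Solving: h(Active) = 0.4811, h(Casual) = 0.6320, h(Reactivated) = 0.5834.
Starting from Active, the probability is 0.4811.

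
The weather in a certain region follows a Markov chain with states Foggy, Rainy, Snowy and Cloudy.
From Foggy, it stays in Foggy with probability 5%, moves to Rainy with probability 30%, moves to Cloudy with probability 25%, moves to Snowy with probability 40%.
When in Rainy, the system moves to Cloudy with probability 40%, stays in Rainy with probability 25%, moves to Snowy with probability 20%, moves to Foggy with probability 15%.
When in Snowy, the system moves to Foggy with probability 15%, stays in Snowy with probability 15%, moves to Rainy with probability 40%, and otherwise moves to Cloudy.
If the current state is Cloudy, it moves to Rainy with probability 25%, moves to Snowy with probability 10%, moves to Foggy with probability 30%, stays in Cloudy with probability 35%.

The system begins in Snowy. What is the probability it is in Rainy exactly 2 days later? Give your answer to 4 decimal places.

Propagate the distribution vector 2 days from Snowy.
After 0 days: (0.0000, 0.0000, 1.0000, 0.0000)
After 1 day: (0.1500, 0.4000, 0.1500, 0.3000)
After 2 days: (0.1800, 0.2800, 0.1925, 0.3475)
P(in Rainy after 2 days) = 0.2800

0.2800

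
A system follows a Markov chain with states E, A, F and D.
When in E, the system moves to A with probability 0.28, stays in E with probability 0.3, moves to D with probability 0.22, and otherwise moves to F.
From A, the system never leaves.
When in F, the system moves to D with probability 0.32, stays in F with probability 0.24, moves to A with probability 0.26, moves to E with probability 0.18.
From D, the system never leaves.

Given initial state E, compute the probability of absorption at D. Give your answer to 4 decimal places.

0.4661

Let h(s) be the probability of absorption at D starting from transient state s. Then h(D) = 1 and h(A) = 0. By first-step analysis:
h(E) = 0.3·h(E) + 0.28·0 + 0.2·h(F) + 0.22·1
h(F) = 0.18·h(E) + 0.26·0 + 0.24·h(F) + 0.32·1
Solving: h(E) = 0.4661, h(F) = 0.5315.
Starting from E, the probability is 0.4661.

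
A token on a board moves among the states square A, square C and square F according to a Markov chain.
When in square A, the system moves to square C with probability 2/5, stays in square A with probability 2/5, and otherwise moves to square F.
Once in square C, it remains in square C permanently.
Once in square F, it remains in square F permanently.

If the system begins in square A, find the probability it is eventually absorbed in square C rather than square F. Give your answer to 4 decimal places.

0.6667

Let h(s) be the probability of absorption at square C starting from transient state s. Then h(square C) = 1 and h(square F) = 0. By first-step analysis:
h(square A) = 0.4·h(square A) + 0.4·1 + 0.2·0
Solving: h(square A) = 0.6667.
Starting from square A, the probability is 0.6667.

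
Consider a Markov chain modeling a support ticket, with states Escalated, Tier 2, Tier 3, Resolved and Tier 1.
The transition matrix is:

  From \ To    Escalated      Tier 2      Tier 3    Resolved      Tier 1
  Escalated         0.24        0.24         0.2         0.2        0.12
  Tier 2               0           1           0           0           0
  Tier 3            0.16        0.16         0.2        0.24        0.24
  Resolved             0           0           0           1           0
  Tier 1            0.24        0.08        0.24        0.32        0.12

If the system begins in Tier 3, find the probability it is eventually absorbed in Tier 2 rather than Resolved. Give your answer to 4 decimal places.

0.3919

Let h(s) be the probability of absorption at Tier 2 starting from transient state s. Then h(Tier 2) = 1 and h(Resolved) = 0. By first-step analysis:
h(Escalated) = 0.24·h(Escalated) + 0.24·1 + 0.2·h(Tier 3) + 0.2·0 + 0.12·h(Tier 1)
h(Tier 3) = 0.16·h(Escalated) + 0.16·1 + 0.2·h(Tier 3) + 0.24·0 + 0.24·h(Tier 1)
h(Tier 1) = 0.24·h(Escalated) + 0.08·1 + 0.24·h(Tier 3) + 0.32·0 + 0.12·h(Tier 1)
Solving: h(Escalated) = 0.4704, h(Tier 3) = 0.3919, h(Tier 1) = 0.3261.
Starting from Tier 3, the probability is 0.3919.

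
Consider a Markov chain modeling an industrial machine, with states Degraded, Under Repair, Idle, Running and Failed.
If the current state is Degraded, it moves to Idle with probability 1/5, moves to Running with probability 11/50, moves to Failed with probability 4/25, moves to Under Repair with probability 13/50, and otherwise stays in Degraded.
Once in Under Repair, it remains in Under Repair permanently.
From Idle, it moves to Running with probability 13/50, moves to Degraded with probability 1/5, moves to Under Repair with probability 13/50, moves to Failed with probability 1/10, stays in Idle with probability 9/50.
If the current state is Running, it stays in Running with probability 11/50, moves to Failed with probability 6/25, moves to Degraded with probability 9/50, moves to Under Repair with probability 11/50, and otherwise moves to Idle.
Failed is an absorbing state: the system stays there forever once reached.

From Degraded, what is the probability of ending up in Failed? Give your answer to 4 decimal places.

0.3999

Let h(s) be the probability of absorption at Failed starting from transient state s. Then h(Failed) = 1 and h(Under Repair) = 0. By first-step analysis:
h(Degraded) = 0.16·h(Degraded) + 0.26·0 + 0.2·h(Idle) + 0.22·h(Running) + 0.16·1
h(Idle) = 0.2·h(Degraded) + 0.26·0 + 0.18·h(Idle) + 0.26·h(Running) + 0.1·1
h(Running) = 0.18·h(Degraded) + 0.22·0 + 0.14·h(Idle) + 0.22·h(Running) + 0.24·1
Solving: h(Degraded) = 0.3999, h(Idle) = 0.3672, h(Running) = 0.4659.
Starting from Degraded, the probability is 0.3999.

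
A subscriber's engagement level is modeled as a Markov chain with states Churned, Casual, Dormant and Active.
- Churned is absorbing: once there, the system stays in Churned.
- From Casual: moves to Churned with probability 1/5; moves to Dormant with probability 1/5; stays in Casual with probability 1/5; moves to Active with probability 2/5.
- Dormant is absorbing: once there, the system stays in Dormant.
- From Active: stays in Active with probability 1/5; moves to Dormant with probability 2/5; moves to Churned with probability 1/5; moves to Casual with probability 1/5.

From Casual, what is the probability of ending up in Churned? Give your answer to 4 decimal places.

Let h(s) be the probability of absorption at Churned starting from transient state s. Then h(Churned) = 1 and h(Dormant) = 0. By first-step analysis:
h(Casual) = 0.2·1 + 0.2·h(Casual) + 0.2·0 + 0.4·h(Active)
h(Active) = 0.2·1 + 0.2·h(Casual) + 0.4·0 + 0.2·h(Active)
Solving: h(Casual) = 0.4286, h(Active) = 0.3571.
Starting from Casual, the probability is 0.4286.

0.4286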